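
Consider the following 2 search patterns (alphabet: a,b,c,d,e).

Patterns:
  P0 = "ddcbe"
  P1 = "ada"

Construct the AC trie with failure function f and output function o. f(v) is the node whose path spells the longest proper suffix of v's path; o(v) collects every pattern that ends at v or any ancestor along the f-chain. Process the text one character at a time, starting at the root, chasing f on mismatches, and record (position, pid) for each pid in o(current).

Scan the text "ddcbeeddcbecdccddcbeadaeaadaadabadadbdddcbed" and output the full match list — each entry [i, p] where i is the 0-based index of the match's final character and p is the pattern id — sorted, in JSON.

Build automaton:
Trie nodes:
  0='ε' goto a→6 d→1
  1='d' goto d→2
  2='dd' goto c→3
  3='ddc' goto b→4
  4='ddcb' goto e→5
  5='ddcbe' goto ·  [P0 ends]
  6='a' goto d→7
  7='ad' goto a→8
  8='ada' goto ·  [P1 ends]

BFS fail/out derivation:
  fail(1) 'd': from fail(0)=0 chase 'd': 0 ⇒ 0;  out=∅∪out(0)=∅
  fail(6) 'a': from fail(0)=0 chase 'a': 0 ⇒ 0;  out=∅∪out(0)=∅
  fail(2) 'dd': from fail(1)=0 chase 'd': 0 ⇒ 1;  out=∅∪out(1)=∅
  fail(7) 'ad': from fail(6)=0 chase 'd': 0 ⇒ 1;  out=∅∪out(1)=∅
  fail(3) 'ddc': from fail(2)=1 chase 'c': 1→0 ⇒ 0;  out=∅∪out(0)=∅
  fail(8) 'ada': from fail(7)=1 chase 'a': 1→0 ⇒ 6;  out={1}∪out(6)={1}
  fail(4) 'ddcb': from fail(3)=0 chase 'b': 0 ⇒ 0;  out=∅∪out(0)=∅
  fail(5) 'ddcbe': from fail(4)=0 chase 'e': 0 ⇒ 0;  out={0}∪out(0)={0}

Run:
[0] read 'd'  n0⇒n1
[1] read 'd'  n1⇒n2
[2] read 'c'  n2⇒n3
[3] read 'b'  n3⇒n4
[4] read 'e'  n4⇒n5  ** P0@[0:4]
[5] read 'e'  n5⇒n0 (fail-walked)
[6] read 'd'  n0⇒n1
[7] read 'd'  n1⇒n2
[8] read 'c'  n2⇒n3
[9] read 'b'  n3⇒n4
[10] read 'e'  n4⇒n5  ** P0@[6:10]
[11] read 'c'  n5⇒n0 (fail-walked)
[12] read 'd'  n0⇒n1
[13] read 'c'  n1⇒n0 (fail-walked)
[14] read 'c'  n0⇒n0
[15] read 'd'  n0⇒n1
[16] read 'd'  n1⇒n2
[17] read 'c'  n2⇒n3
[18] read 'b'  n3⇒n4
[19] read 'e'  n4⇒n5  ** P0@[15:19]
[20] read 'a'  n5⇒n6 (fail-walked)
[21] read 'd'  n6⇒n7
[22] read 'a'  n7⇒n8  ** P1@[20:22]
[23] read 'e'  n8⇒n0 (fail-walked)
[24] read 'a'  n0⇒n6
[25] read 'a'  n6⇒n6 (fail-walked)
[26] read 'd'  n6⇒n7
[27] read 'a'  n7⇒n8  ** P1@[25:27]
[28] read 'a'  n8⇒n6 (fail-walked)
[29] read 'd'  n6⇒n7
[30] read 'a'  n7⇒n8  ** P1@[28:30]
[31] read 'b'  n8⇒n0 (fail-walked)
[32] read 'a'  n0⇒n6
[33] read 'd'  n6⇒n7
[34] read 'a'  n7⇒n8  ** P1@[32:34]
[35] read 'd'  n8⇒n7 (fail-walked)
[36] read 'b'  n7⇒n0 (fail-walked)
[37] read 'd'  n0⇒n1
[38] read 'd'  n1⇒n2
[39] read 'd'  n2⇒n2 (fail-walked)
[40] read 'c'  n2⇒n3
[41] read 'b'  n3⇒n4
[42] read 'e'  n4⇒n5  ** P0@[38:42]
[43] read 'd'  n5⇒n1 (fail-walked)

All matches (sorted): [[4,0],[10,0],[19,0],[22,1],[27,1],[30,1],[34,1],[42,0]]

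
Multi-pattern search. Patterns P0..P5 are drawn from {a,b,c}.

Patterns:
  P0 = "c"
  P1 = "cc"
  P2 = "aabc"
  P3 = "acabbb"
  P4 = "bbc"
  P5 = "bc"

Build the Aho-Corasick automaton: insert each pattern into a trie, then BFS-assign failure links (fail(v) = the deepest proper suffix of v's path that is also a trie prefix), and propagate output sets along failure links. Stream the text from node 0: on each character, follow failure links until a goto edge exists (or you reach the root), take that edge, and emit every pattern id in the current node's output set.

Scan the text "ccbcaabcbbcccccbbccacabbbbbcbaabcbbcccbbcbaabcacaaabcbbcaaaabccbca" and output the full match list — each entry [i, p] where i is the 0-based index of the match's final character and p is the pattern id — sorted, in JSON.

Build automaton:
Trie (insert patterns):
  n0 'ε': a→3 b→12 c→1
  n1 'c': c→2  ←P0
  n2 'cc': ·  ←P1
  n3 'a': a→4 c→7
  n4 'aa': b→5
  n5 'aab': c→6
  n6 'aabc': ·  ←P2
  n7 'ac': a→8
  n8 'aca': b→9
  n9 'acab': b→10
  n10 'acabb': b→11
  n11 'acabbb': ·  ←P3
  n12 'b': b→13 c→15
  n13 'bb': c→14
  n14 'bbc': ·  ←P4
  n15 'bc': ·  ←P5

Failure links (BFS by depth):
  n1('c'): parent n0 fail=0; on 'c' 0 → fail=0;  out {0}∪∅={0}
  n3('a'): parent n0 fail=0; on 'a' 0 → fail=0;  out ∅∪∅=∅
  n12('b'): parent n0 fail=0; on 'b' 0 → fail=0;  out ∅∪∅=∅
  n2('cc'): parent n1 fail=0; on 'c' 0 → fail=1;  out {1}∪{0}={0,1}
  n4('aa'): parent n3 fail=0; on 'a' 0 → fail=3;  out ∅∪∅=∅
  n7('ac'): parent n3 fail=0; on 'c' 0 → fail=1;  out ∅∪{0}={0}
  n13('bb'): parent n12 fail=0; on 'b' 0 → fail=12;  out ∅∪∅=∅
  n15('bc'): parent n12 fail=0; on 'c' 0 → fail=1;  out {5}∪{0}={0,5}
  n5('aab'): parent n4 fail=3; on 'b' 3→0 → fail=12;  out ∅∪∅=∅
  n8('aca'): parent n7 fail=1; on 'a' 1→0 → fail=3;  out ∅∪∅=∅
  n14('bbc'): parent n13 fail=12; on 'c' 12 → fail=15;  out {4}∪{0,5}={0,4,5}
  n6('aabc'): parent n5 fail=12; on 'c' 12 → fail=15;  out {2}∪{0,5}={0,2,5}
  n9('acab'): parent n8 fail=3; on 'b' 3→0 → fail=12;  out ∅∪∅=∅
  n10('acabb'): parent n9 fail=12; on 'b' 12 → fail=13;  out ∅∪∅=∅
  n11('acabbb'): parent n10 fail=13; on 'b' 13→12 → fail=13;  out {3}∪∅={3}

Text stream:
i=0 'c': node 0→1  → match P0@[0:0]
i=1 'c': node 1→2  → match P0@[1:1],P1@[0:1]
i=2 'b': node 2→12 (fail-walked)
i=3 'c': node 12→15  → match P0@[3:3],P5@[2:3]
i=4 'a': node 15→3 (fail-walked)
i=5 'a': node 3→4
i=6 'b': node 4→5
i=7 'c': node 5→6  → match P0@[7:7],P2@[4:7],P5@[6:7]
i=8 'b': node 6→12 (fail-walked)
i=9 'b': node 12→13
i=10 'c': node 13→14  → match P0@[10:10],P4@[8:10],P5@[9:10]
i=11 'c': node 14→2 (fail-walked)  → match P0@[11:11],P1@[10:11]
i=12 'c': node 2→2 (fail-walked)  → match P0@[12:12],P1@[11:12]
i=13 'c': node 2→2 (fail-walked)  → match P0@[13:13],P1@[12:13]
i=14 'c': node 2→2 (fail-walked)  → match P0@[14:14],P1@[13:14]
i=15 'b': node 2→12 (fail-walked)
i=16 'b': node 12→13
i=17 'c': node 13→14  → match P0@[17:17],P4@[15:17],P5@[16:17]
i=18 'c': node 14→2 (fail-walked)  → match P0@[18:18],P1@[17:18]
i=19 'a': node 2→3 (fail-walked)
i=20 'c': node 3→7  → match P0@[20:20]
i=21 'a': node 7→8
i=22 'b': node 8→9
i=23 'b': node 9→10
i=24 'b': node 10→11  → match P3@[19:24]
i=25 'b': node 11→13 (fail-walked)
i=26 'b': node 13→13 (fail-walked)
i=27 'c': node 13→14  → match P0@[27:27],P4@[25:27],P5@[26:27]
i=28 'b': node 14→12 (fail-walked)
i=29 'a': node 12→3 (fail-walked)
i=30 'a': node 3→4
i=31 'b': node 4→5
i=32 'c': node 5→6  → match P0@[32:32],P2@[29:32],P5@[31:32]
i=33 'b': node 6→12 (fail-walked)
i=34 'b': node 12→13
i=35 'c': node 13→14  → match P0@[35:35],P4@[33:35],P5@[34:35]
i=36 'c': node 14→2 (fail-walked)  → match P0@[36:36],P1@[35:36]
i=37 'c': node 2→2 (fail-walked)  → match P0@[37:37],P1@[36:37]
i=38 'b': node 2→12 (fail-walked)
i=39 'b': node 12→13
i=40 'c': node 13→14  → match P0@[40:40],P4@[38:40],P5@[39:40]
i=41 'b': node 14→12 (fail-walked)
i=42 'a': node 12→3 (fail-walked)
i=43 'a': node 3→4
i=44 'b': node 4→5
i=45 'c': node 5→6  → match P0@[45:45],P2@[42:45],P5@[44:45]
i=46 'a': node 6→3 (fail-walked)
i=47 'c': node 3→7  → match P0@[47:47]
i=48 'a': node 7→8
i=49 'a': node 8→4 (fail-walked)
i=50 'a': node 4→4 (fail-walked)
i=51 'b': node 4→5
i=52 'c': node 5→6  → match P0@[52:52],P2@[49:52],P5@[51:52]
i=53 'b': node 6→12 (fail-walked)
i=54 'b': node 12→13
i=55 'c': node 13→14  → match P0@[55:55],P4@[53:55],P5@[54:55]
i=56 'a': node 14→3 (fail-walked)
i=57 'a': node 3→4
i=58 'a': node 4→4 (fail-walked)
i=59 'a': node 4→4 (fail-walked)
i=60 'b': node 4→5
i=61 'c': node 5→6  → match P0@[61:61],P2@[58:61],P5@[60:61]
i=62 'c': node 6→2 (fail-walked)  → match P0@[62:62],P1@[61:62]
i=63 'b': node 2→12 (fail-walked)
i=64 'c': node 12→15  → match P0@[64:64],P5@[63:64]
i=65 'a': node 15→3 (fail-walked)

All matches (sorted): [[0,0],[1,0],[1,1],[3,0],[3,5],[7,0],[7,2],[7,5],[10,0],[10,4],[10,5],[11,0],[11,1],[12,0],[12,1],[13,0],[13,1],[14,0],[14,1],[17,0],[17,4],[17,5],[18,0],[18,1],[20,0],[24,3],[27,0],[27,4],[27,5],[32,0],[32,2],[32,5],[35,0],[35,4],[35,5],[36,0],[36,1],[37,0],[37,1],[40,0],[40,4],[40,5],[45,0],[45,2],[45,5],[47,0],[52,0],[52,2],[52,5],[55,0],[55,4],[55,5],[61,0],[61,2],[61,5],[62,0],[62,1],[64,0],[64,5]]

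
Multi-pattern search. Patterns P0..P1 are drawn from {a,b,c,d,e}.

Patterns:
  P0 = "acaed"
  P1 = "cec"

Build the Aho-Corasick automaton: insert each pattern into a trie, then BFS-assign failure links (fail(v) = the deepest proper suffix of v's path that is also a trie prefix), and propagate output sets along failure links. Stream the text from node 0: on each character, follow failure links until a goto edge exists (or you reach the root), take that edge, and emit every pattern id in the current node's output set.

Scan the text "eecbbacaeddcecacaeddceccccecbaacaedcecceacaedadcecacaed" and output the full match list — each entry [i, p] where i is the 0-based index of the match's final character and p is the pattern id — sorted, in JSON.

Construct AC machine:
Trie nodes:
  0='ε' goto a→1 c→6
  1='a' goto c→2
  2='ac' goto a→3
  3='aca' goto e→4
  4='acae' goto d→5
  5='acaed' goto ·  ←P0
  6='c' goto e→7
  7='ce' goto c→8
  8='cec' goto ·  ←P1

Failure links (BFS by depth):
  fail(1) 'a': from fail(0)=0 chase 'a': 0 ⇒ 0;  out=∅∪out(0)=∅
  fail(6) 'c': from fail(0)=0 chase 'c': 0 ⇒ 0;  out=∅∪out(0)=∅
  fail(2) 'ac': from fail(1)=0 chase 'c': 0 ⇒ 6;  out=∅∪out(6)=∅
  fail(7) 'ce': from fail(6)=0 chase 'e': 0 ⇒ 0;  out=∅∪out(0)=∅
  fail(3) 'aca': from fail(2)=6 chase 'a': 6→0 ⇒ 1;  out=∅∪out(1)=∅
  fail(8) 'cec': from fail(7)=0 chase 'c': 0 ⇒ 6;  out={1}∪out(6)={1}
  fail(4) 'acae': from fail(3)=1 chase 'e': 1→0 ⇒ 0;  out=∅∪out(0)=∅
  fail(5) 'acaed': from fail(4)=0 chase 'd': 0 ⇒ 0;  out={0}∪out(0)={0}

Scan:
pos 0 'e': at 0
pos 1 'e': at 0
pos 2 'c': at 6
pos 3 'b': at 0 (fail-walked)
pos 4 'b': at 0
pos 5 'a': at 1
pos 6 'c': at 2
pos 7 'a': at 3
pos 8 'e': at 4
pos 9 'd': at 5  emit P0@[5:9]
pos 10 'd': at 0 (fail-walked)
pos 11 'c': at 6
pos 12 'e': at 7
pos 13 'c': at 8  emit P1@[11:13]
pos 14 'a': at 1 (fail-walked)
pos 15 'c': at 2
pos 16 'a': at 3
pos 17 'e': at 4
pos 18 'd': at 5  emit P0@[14:18]
pos 19 'd': at 0 (fail-walked)
pos 20 'c': at 6
pos 21 'e': at 7
pos 22 'c': at 8  emit P1@[20:22]
pos 23 'c': at 6 (fail-walked)
pos 24 'c': at 6 (fail-walked)
pos 25 'c': at 6 (fail-walked)
pos 26 'e': at 7
pos 27 'c': at 8  emit P1@[25:27]
pos 28 'b': at 0 (fail-walked)
pos 29 'a': at 1
pos 30 'a': at 1 (fail-walked)
pos 31 'c': at 2
pos 32 'a': at 3
pos 33 'e': at 4
pos 34 'd': at 5  emit P0@[30:34]
pos 35 'c': at 6 (fail-walked)
pos 36 'e': at 7
pos 37 'c': at 8  emit P1@[35:37]
pos 38 'c': at 6 (fail-walked)
pos 39 'e': at 7
pos 40 'a': at 1 (fail-walked)
pos 41 'c': at 2
pos 42 'a': at 3
pos 43 'e': at 4
pos 44 'd': at 5  emit P0@[40:44]
pos 45 'a': at 1 (fail-walked)
pos 46 'd': at 0 (fail-walked)
pos 47 'c': at 6
pos 48 'e': at 7
pos 49 'c': at 8  emit P1@[47:49]
pos 50 'a': at 1 (fail-walked)
pos 51 'c': at 2
pos 52 'a': at 3
pos 53 'e': at 4
pos 54 'd': at 5  emit P0@[50:54]

All matches (sorted): [[9,0],[13,1],[18,0],[22,1],[27,1],[34,0],[37,1],[44,0],[49,1],[54,0]]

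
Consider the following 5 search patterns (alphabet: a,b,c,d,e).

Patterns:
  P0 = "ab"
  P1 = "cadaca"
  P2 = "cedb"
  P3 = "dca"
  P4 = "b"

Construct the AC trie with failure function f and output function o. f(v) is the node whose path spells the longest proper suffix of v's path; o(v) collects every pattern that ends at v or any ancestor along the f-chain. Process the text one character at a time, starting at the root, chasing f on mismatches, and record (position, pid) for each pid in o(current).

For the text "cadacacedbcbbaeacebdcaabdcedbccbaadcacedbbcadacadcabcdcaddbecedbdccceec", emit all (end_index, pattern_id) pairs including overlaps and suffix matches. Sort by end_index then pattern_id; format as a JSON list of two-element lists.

Construct AC machine:
Trie nodes:
  n0 'ε': a→1 b→15 c→3 d→12
  n1 'a': b→2
  n2 'ab': ·  [P0 ends]
  n3 'c': a→4 e→9
  n4 'ca': d→5
  n5 'cad': a→6
  n6 'cada': c→7
  n7 'cadac': a→8
  n8 'cadaca': ·  [P1 ends]
  n9 'ce': d→10
  n10 'ced': b→11
  n11 'cedb': ·  [P2 ends]
  n12 'd': c→13
  n13 'dc': a→14
  n14 'dca': ·  [P3 ends]
  n15 'b': ·  [P4 ends]

BFS fail/out derivation:
  n1('a'): parent n0 fail=0; on 'a' 0 → fail=0;  out ∅∪∅=∅
  n3('c'): parent n0 fail=0; on 'c' 0 → fail=0;  out ∅∪∅=∅
  n12('d'): parent n0 fail=0; on 'd' 0 → fail=0;  out ∅∪∅=∅
  n15('b'): parent n0 fail=0; on 'b' 0 → fail=0;  out {4}∪∅={4}
  n2('ab'): parent n1 fail=0; on 'b' 0 → fail=15;  out {0}∪{4}={0,4}
  n4('ca'): parent n3 fail=0; on 'a' 0 → fail=1;  out ∅∪∅=∅
  n9('ce'): parent n3 fail=0; on 'e' 0 → fail=0;  out ∅∪∅=∅
  n13('dc'): parent n12 fail=0; on 'c' 0 → fail=3;  out ∅∪∅=∅
  n5('cad'): parent n4 fail=1; on 'd' 1→0 → fail=12;  out ∅∪∅=∅
  n10('ced'): parent n9 fail=0; on 'd' 0 → fail=12;  out ∅∪∅=∅
  n14('dca'): parent n13 fail=3; on 'a' 3 → fail=4;  out {3}∪∅={3}
  n6('cada'): parent n5 fail=12; on 'a' 12→0 → fail=1;  out ∅∪∅=∅
  n11('cedb'): parent n10 fail=12; on 'b' 12→0 → fail=15;  out {2}∪{4}={2,4}
  n7('cadac'): parent n6 fail=1; on 'c' 1→0 → fail=3;  out ∅∪∅=∅
  n8('cadaca'): parent n7 fail=3; on 'a' 3 → fail=4;  out {1}∪∅={1}

Scan:
i=0 'c': node 0→3
i=1 'a': node 3→4
i=2 'd': node 4→5
i=3 'a': node 5→6
i=4 'c': node 6→7
i=5 'a': node 7→8  ** P1@[0:5]
i=6 'c': node 8→3 ·f
i=7 'e': node 3→9
i=8 'd': node 9→10
i=9 'b': node 10→11  ** P2@[6:9],P4@[9:9]
i=10 'c': node 11→3 ·f
i=11 'b': node 3→15 ·f  ** P4@[11:11]
i=12 'b': node 15→15 ·f  ** P4@[12:12]
i=13 'a': node 15→1 ·f
i=14 'e': node 1→0 ·f
i=15 'a': node 0→1
i=16 'c': node 1→3 ·f
i=17 'e': node 3→9
i=18 'b': node 9→15 ·f  ** P4@[18:18]
i=19 'd': node 15→12 ·f
i=20 'c': node 12→13
i=21 'a': node 13→14  ** P3@[19:21]
i=22 'a': node 14→1 ·f
i=23 'b': node 1→2  ** P0@[22:23],P4@[23:23]
i=24 'd': node 2→12 ·f
i=25 'c': node 12→13
i=26 'e': node 13→9 ·f
i=27 'd': node 9→10
i=28 'b': node 10→11  ** P2@[25:28],P4@[28:28]
i=29 'c': node 11→3 ·f
i=30 'c': node 3→3 ·f
i=31 'b': node 3→15 ·f  ** P4@[31:31]
i=32 'a': node 15→1 ·f
i=33 'a': node 1→1 ·f
i=34 'd': node 1→12 ·f
i=35 'c': node 12→13
i=36 'a': node 13→14  ** P3@[34:36]
i=37 'c': node 14→3 ·f
i=38 'e': node 3→9
i=39 'd': node 9→10
i=40 'b': node 10→11  ** P2@[37:40],P4@[40:40]
i=41 'b': node 11→15 ·f  ** P4@[41:41]
i=42 'c': node 15→3 ·f
i=43 'a': node 3→4
i=44 'd': node 4→5
i=45 'a': node 5→6
i=46 'c': node 6→7
i=47 'a': node 7→8  ** P1@[42:47]
i=48 'd': node 8→5 ·f
i=49 'c': node 5→13 ·f
i=50 'a': node 13→14  ** P3@[48:50]
i=51 'b': node 14→2 ·f  ** P0@[50:51],P4@[51:51]
i=52 'c': node 2→3 ·f
i=53 'd': node 3→12 ·f
i=54 'c': node 12→13
i=55 'a': node 13→14  ** P3@[53:55]
i=56 'd': node 14→5 ·f
i=57 'd': node 5→12 ·f
i=58 'b': node 12→15 ·f  ** P4@[58:58]
i=59 'e': node 15→0 ·f
i=60 'c': node 0→3
i=61 'e': node 3→9
i=62 'd': node 9→10
i=63 'b': node 10→11  ** P2@[60:63],P4@[63:63]
i=64 'd': node 11→12 ·f
i=65 'c': node 12→13
i=66 'c': node 13→3 ·f
i=67 'c': node 3→3 ·f
i=68 'e': node 3→9
i=69 'e': node 9→0 ·f
i=70 'c': node 0→3

Result: [[5,1],[9,2],[9,4],[11,4],[12,4],[18,4],[21,3],[23,0],[23,4],[28,2],[28,4],[31,4],[36,3],[40,2],[40,4],[41,4],[47,1],[50,3],[51,0],[51,4],[55,3],[58,4],[63,2],[63,4]]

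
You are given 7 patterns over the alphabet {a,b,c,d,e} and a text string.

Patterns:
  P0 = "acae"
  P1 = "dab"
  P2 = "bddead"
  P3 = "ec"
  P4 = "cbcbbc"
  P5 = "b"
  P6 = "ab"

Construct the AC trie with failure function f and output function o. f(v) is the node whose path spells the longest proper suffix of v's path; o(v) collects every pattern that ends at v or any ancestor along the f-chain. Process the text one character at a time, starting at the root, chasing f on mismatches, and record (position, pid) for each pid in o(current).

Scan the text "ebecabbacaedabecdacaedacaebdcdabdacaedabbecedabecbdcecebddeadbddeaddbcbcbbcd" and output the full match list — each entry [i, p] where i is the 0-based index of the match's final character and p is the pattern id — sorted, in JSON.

Build automaton:
Trie (insert patterns):
  n0 'ε': a→1 b→8 c→16 d→5 e→14
  n1 'a': b→22 c→2
  n2 'ac': a→3
  n3 'aca': e→4
  n4 'acae': ·  ←P0
  n5 'd': a→6
  n6 'da': b→7
  n7 'dab': ·  ←P1
  n8 'b': d→9  ←P5
  n9 'bd': d→10
  n10 'bdd': e→11
  n11 'bdde': a→12
  n12 'bddea': d→13
  n13 'bddead': ·  ←P2
  n14 'e': c→15
  n15 'ec': ·  ←P3
  n16 'c': b→17
  n17 'cb': c→18
  n18 'cbc': b→19
  n19 'cbcb': b→20
  n20 'cbcbb': c→21
  n21 'cbcbbc': ·  ←P4
  n22 'ab': ·  ←P6

BFS fail/out derivation:
  n1('a'): parent n0 fail=0; on 'a' 0 → fail=0;  out ∅∪∅=∅
  n5('d'): parent n0 fail=0; on 'd' 0 → fail=0;  out ∅∪∅=∅
  n8('b'): parent n0 fail=0; on 'b' 0 → fail=0;  out {5}∪∅={5}
  n14('e'): parent n0 fail=0; on 'e' 0 → fail=0;  out ∅∪∅=∅
  n16('c'): parent n0 fail=0; on 'c' 0 → fail=0;  out ∅∪∅=∅
  n2('ac'): parent n1 fail=0; on 'c' 0 → fail=16;  out ∅∪∅=∅
  n6('da'): parent n5 fail=0; on 'a' 0 → fail=1;  out ∅∪∅=∅
  n9('bd'): parent n8 fail=0; on 'd' 0 → fail=5;  out ∅∪∅=∅
  n15('ec'): parent n14 fail=0; on 'c' 0 → fail=16;  out {3}∪∅={3}
  n17('cb'): parent n16 fail=0; on 'b' 0 → fail=8;  out ∅∪{5}={5}
  n22('ab'): parent n1 fail=0; on 'b' 0 → fail=8;  out {6}∪{5}={5,6}
  n3('aca'): parent n2 fail=16; on 'a' 16→0 → fail=1;  out ∅∪∅=∅
  n7('dab'): parent n6 fail=1; on 'b' 1 → fail=22;  out {1}∪{5,6}={1,5,6}
  n10('bdd'): parent n9 fail=5; on 'd' 5→0 → fail=5;  out ∅∪∅=∅
  n18('cbc'): parent n17 fail=8; on 'c' 8→0 → fail=16;  out ∅∪∅=∅
  n4('acae'): parent n3 fail=1; on 'e' 1→0 → fail=14;  out {0}∪∅={0}
  n11('bdde'): parent n10 fail=5; on 'e' 5→0 → fail=14;  out ∅∪∅=∅
  n19('cbcb'): parent n18 fail=16; on 'b' 16 → fail=17;  out ∅∪{5}={5}
  n12('bddea'): parent n11 fail=14; on 'a' 14→0 → fail=1;  out ∅∪∅=∅
  n20('cbcbb'): parent n19 fail=17; on 'b' 17→8→0 → fail=8;  out ∅∪{5}={5}
  n13('bddead'): parent n12 fail=1; on 'd' 1→0 → fail=5;  out {2}∪∅={2}
  n21('cbcbbc'): parent n20 fail=8; on 'c' 8→0 → fail=16;  out {4}∪∅={4}

Run:
[0] read 'e'  n0⇒n14
[1] read 'b'  n14⇒n8 (fail-walked)  ** P5@[1:1]
[2] read 'e'  n8⇒n14 (fail-walked)
[3] read 'c'  n14⇒n15  ** P3@[2:3]
[4] read 'a'  n15⇒n1 (fail-walked)
[5] read 'b'  n1⇒n22  ** P5@[5:5],P6@[4:5]
[6] read 'b'  n22⇒n8 (fail-walked)  ** P5@[6:6]
[7] read 'a'  n8⇒n1 (fail-walked)
[8] read 'c'  n1⇒n2
[9] read 'a'  n2⇒n3
[10] read 'e'  n3⇒n4  ** P0@[7:10]
[11] read 'd'  n4⇒n5 (fail-walked)
[12] read 'a'  n5⇒n6
[13] read 'b'  n6⇒n7  ** P1@[11:13],P5@[13:13],P6@[12:13]
[14] read 'e'  n7⇒n14 (fail-walked)
[15] read 'c'  n14⇒n15  ** P3@[14:15]
[16] read 'd'  n15⇒n5 (fail-walked)
[17] read 'a'  n5⇒n6
[18] read 'c'  n6⇒n2 (fail-walked)
[19] read 'a'  n2⇒n3
[20] read 'e'  n3⇒n4  ** P0@[17:20]
[21] read 'd'  n4⇒n5 (fail-walked)
[22] read 'a'  n5⇒n6
[23] read 'c'  n6⇒n2 (fail-walked)
[24] read 'a'  n2⇒n3
[25] read 'e'  n3⇒n4  ** P0@[22:25]
[26] read 'b'  n4⇒n8 (fail-walked)  ** P5@[26:26]
[27] read 'd'  n8⇒n9
[28] read 'c'  n9⇒n16 (fail-walked)
[29] read 'd'  n16⇒n5 (fail-walked)
[30] read 'a'  n5⇒n6
[31] read 'b'  n6⇒n7  ** P1@[29:31],P5@[31:31],P6@[30:31]
[32] read 'd'  n7⇒n9 (fail-walked)
[33] read 'a'  n9⇒n6 (fail-walked)
[34] read 'c'  n6⇒n2 (fail-walked)
[35] read 'a'  n2⇒n3
[36] read 'e'  n3⇒n4  ** P0@[33:36]
[37] read 'd'  n4⇒n5 (fail-walked)
[38] read 'a'  n5⇒n6
[39] read 'b'  n6⇒n7  ** P1@[37:39],P5@[39:39],P6@[38:39]
[40] read 'b'  n7⇒n8 (fail-walked)  ** P5@[40:40]
[41] read 'e'  n8⇒n14 (fail-walked)
[42] read 'c'  n14⇒n15  ** P3@[41:42]
[43] read 'e'  n15⇒n14 (fail-walked)
[44] read 'd'  n14⇒n5 (fail-walked)
[45] read 'a'  n5⇒n6
[46] read 'b'  n6⇒n7  ** P1@[44:46],P5@[46:46],P6@[45:46]
[47] read 'e'  n7⇒n14 (fail-walked)
[48] read 'c'  n14⇒n15  ** P3@[47:48]
[49] read 'b'  n15⇒n17 (fail-walked)  ** P5@[49:49]
[50] read 'd'  n17⇒n9 (fail-walked)
[51] read 'c'  n9⇒n16 (fail-walked)
[52] read 'e'  n16⇒n14 (fail-walked)
[53] read 'c'  n14⇒n15  ** P3@[52:53]
[54] read 'e'  n15⇒n14 (fail-walked)
[55] read 'b'  n14⇒n8 (fail-walked)  ** P5@[55:55]
[56] read 'd'  n8⇒n9
[57] read 'd'  n9⇒n10
[58] read 'e'  n10⇒n11
[59] read 'a'  n11⇒n12
[60] read 'd'  n12⇒n13  ** P2@[55:60]
[61] read 'b'  n13⇒n8 (fail-walked)  ** P5@[61:61]
[62] read 'd'  n8⇒n9
[63] read 'd'  n9⇒n10
[64] read 'e'  n10⇒n11
[65] read 'a'  n11⇒n12
[66] read 'd'  n12⇒n13  ** P2@[61:66]
[67] read 'd'  n13⇒n5 (fail-walked)
[68] read 'b'  n5⇒n8 (fail-walked)  ** P5@[68:68]
[69] read 'c'  n8⇒n16 (fail-walked)
[70] read 'b'  n16⇒n17  ** P5@[70:70]
[71] read 'c'  n17⇒n18
[72] read 'b'  n18⇒n19  ** P5@[72:72]
[73] read 'b'  n19⇒n20  ** P5@[73:73]
[74] read 'c'  n20⇒n21  ** P4@[69:74]
[75] read 'd'  n21⇒n5 (fail-walked)

Matches: [[1,5],[3,3],[5,5],[5,6],[6,5],[10,0],[13,1],[13,5],[13,6],[15,3],[20,0],[25,0],[26,5],[31,1],[31,5],[31,6],[36,0],[39,1],[39,5],[39,6],[40,5],[42,3],[46,1],[46,5],[46,6],[48,3],[49,5],[53,3],[55,5],[60,2],[61,5],[66,2],[68,5],[70,5],[72,5],[73,5],[74,4]]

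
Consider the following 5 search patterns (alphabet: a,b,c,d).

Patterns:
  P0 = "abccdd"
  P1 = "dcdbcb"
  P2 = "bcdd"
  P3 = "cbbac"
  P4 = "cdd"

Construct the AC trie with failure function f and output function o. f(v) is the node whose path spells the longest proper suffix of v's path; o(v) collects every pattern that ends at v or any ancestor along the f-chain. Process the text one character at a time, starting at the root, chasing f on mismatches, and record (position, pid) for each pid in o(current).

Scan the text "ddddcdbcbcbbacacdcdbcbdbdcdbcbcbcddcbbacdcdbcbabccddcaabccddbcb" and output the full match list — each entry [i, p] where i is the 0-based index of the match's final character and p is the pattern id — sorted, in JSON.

Construct AC machine:
Trie nodes:
  n0 'ε': a→1 b→13 c→17 d→7
  n1 'a': b→2
  n2 'ab': c→3
  n3 'abc': c→4
  n4 'abcc': d→5
  n5 'abccd': d→6
  n6 'abccdd': ·  ←P0
  n7 'd': c→8
  n8 'dc': d→9
  n9 'dcd': b→10
  n10 'dcdb': c→11
  n11 'dcdbc': b→12
  n12 'dcdbcb': ·  ←P1
  n13 'b': c→14
  n14 'bc': d→15
  n15 'bcd': d→16
  n16 'bcdd': ·  ←P2
  n17 'c': b→18 d→22
  n18 'cb': b→19
  n19 'cbb': a→20
  n20 'cbba': c→21
  n21 'cbbac': ·  ←P3
  n22 'cd': d→23
  n23 'cdd': ·  ←P4

BFS fail/out derivation:
  fail(1) 'a': from fail(0)=0 chase 'a': 0 ⇒ 0;  out=∅∪out(0)=∅
  fail(7) 'd': from fail(0)=0 chase 'd': 0 ⇒ 0;  out=∅∪out(0)=∅
  fail(13) 'b': from fail(0)=0 chase 'b': 0 ⇒ 0;  out=∅∪out(0)=∅
  fail(17) 'c': from fail(0)=0 chase 'c': 0 ⇒ 0;  out=∅∪out(0)=∅
  fail(2) 'ab': from fail(1)=0 chase 'b': 0 ⇒ 13;  out=∅∪out(13)=∅
  fail(8) 'dc': from fail(7)=0 chase 'c': 0 ⇒ 17;  out=∅∪out(17)=∅
  fail(14) 'bc': from fail(13)=0 chase 'c': 0 ⇒ 17;  out=∅∪out(17)=∅
  fail(18) 'cb': from fail(17)=0 chase 'b': 0 ⇒ 13;  out=∅∪out(13)=∅
  fail(22) 'cd': from fail(17)=0 chase 'd': 0 ⇒ 7;  out=∅∪out(7)=∅
  fail(3) 'abc': from fail(2)=13 chase 'c': 13 ⇒ 14;  out=∅∪out(14)=∅
  fail(9) 'dcd': from fail(8)=17 chase 'd': 17 ⇒ 22;  out=∅∪out(22)=∅
  fail(15) 'bcd': from fail(14)=17 chase 'd': 17 ⇒ 22;  out=∅∪out(22)=∅
  fail(19) 'cbb': from fail(18)=13 chase 'b': 13→0 ⇒ 13;  out=∅∪out(13)=∅
  fail(23) 'cdd': from fail(22)=7 chase 'd': 7→0 ⇒ 7;  out={4}∪out(7)={4}
  fail(4) 'abcc': from fail(3)=14 chase 'c': 14→17→0 ⇒ 17;  out=∅∪out(17)=∅
  fail(10) 'dcdb': from fail(9)=22 chase 'b': 22→7→0 ⇒ 13;  out=∅∪out(13)=∅
  fail(16) 'bcdd': from fail(15)=22 chase 'd': 22 ⇒ 23;  out={2}∪out(23)={2,4}
  fail(20) 'cbba': from fail(19)=13 chase 'a': 13→0 ⇒ 1;  out=∅∪out(1)=∅
  fail(5) 'abccd': from fail(4)=17 chase 'd': 17 ⇒ 22;  out=∅∪out(22)=∅
  fail(11) 'dcdbc': from fail(10)=13 chase 'c': 13 ⇒ 14;  out=∅∪out(14)=∅
  fail(21) 'cbbac': from fail(20)=1 chase 'c': 1→0 ⇒ 17;  out={3}∪out(17)={3}
  fail(6) 'abccdd': from fail(5)=22 chase 'd': 22 ⇒ 23;  out={0}∪out(23)={0,4}
  fail(12) 'dcdbcb': from fail(11)=14 chase 'b': 14→17 ⇒ 18;  out={1}∪out(18)={1}

Scan:
i=0 'd': node 0→7
i=1 'd': node 7→7 (via fail)
i=2 'd': node 7→7 (via fail)
i=3 'd': node 7→7 (via fail)
i=4 'c': node 7→8
i=5 'd': node 8→9
i=6 'b': node 9→10
i=7 'c': node 10→11
i=8 'b': node 11→12  ** P1@[3:8]
i=9 'c': node 12→14 (via fail)
i=10 'b': node 14→18 (via fail)
i=11 'b': node 18→19
i=12 'a': node 19→20
i=13 'c': node 20→21  ** P3@[9:13]
i=14 'a': node 21→1 (via fail)
i=15 'c': node 1→17 (via fail)
i=16 'd': node 17→22
i=17 'c': node 22→8 (via fail)
i=18 'd': node 8→9
i=19 'b': node 9→10
i=20 'c': node 10→11
i=21 'b': node 11→12  ** P1@[16:21]
i=22 'd': node 12→7 (via fail)
i=23 'b': node 7→13 (via fail)
i=24 'd': node 13→7 (via fail)
i=25 'c': node 7→8
i=26 'd': node 8→9
i=27 'b': node 9→10
i=28 'c': node 10→11
i=29 'b': node 11→12  ** P1@[24:29]
i=30 'c': node 12→14 (via fail)
i=31 'b': node 14→18 (via fail)
i=32 'c': node 18→14 (via fail)
i=33 'd': node 14→15
i=34 'd': node 15→16  ** P2@[31:34],P4@[32:34]
i=35 'c': node 16→8 (via fail)
i=36 'b': node 8→18 (via fail)
i=37 'b': node 18→19
i=38 'a': node 19→20
i=39 'c': node 20→21  ** P3@[35:39]
i=40 'd': node 21→22 (via fail)
i=41 'c': node 22→8 (via fail)
i=42 'd': node 8→9
i=43 'b': node 9→10
i=44 'c': node 10→11
i=45 'b': node 11→12  ** P1@[40:45]
i=46 'a': node 12→1 (via fail)
i=47 'b': node 1→2
i=48 'c': node 2→3
i=49 'c': node 3→4
i=50 'd': node 4→5
i=51 'd': node 5→6  ** P0@[46:51],P4@[49:51]
i=52 'c': node 6→8 (via fail)
i=53 'a': node 8→1 (via fail)
i=54 'a': node 1→1 (via fail)
i=55 'b': node 1→2
i=56 'c': node 2→3
i=57 'c': node 3→4
i=58 'd': node 4→5
i=59 'd': node 5→6  ** P0@[54:59],P4@[57:59]
i=60 'b': node 6→13 (via fail)
i=61 'c': node 13→14
i=62 'b': node 14→18 (via fail)

All matches (sorted): [[8,1],[13,3],[21,1],[29,1],[34,2],[34,4],[39,3],[45,1],[51,0],[51,4],[59,0],[59,4]]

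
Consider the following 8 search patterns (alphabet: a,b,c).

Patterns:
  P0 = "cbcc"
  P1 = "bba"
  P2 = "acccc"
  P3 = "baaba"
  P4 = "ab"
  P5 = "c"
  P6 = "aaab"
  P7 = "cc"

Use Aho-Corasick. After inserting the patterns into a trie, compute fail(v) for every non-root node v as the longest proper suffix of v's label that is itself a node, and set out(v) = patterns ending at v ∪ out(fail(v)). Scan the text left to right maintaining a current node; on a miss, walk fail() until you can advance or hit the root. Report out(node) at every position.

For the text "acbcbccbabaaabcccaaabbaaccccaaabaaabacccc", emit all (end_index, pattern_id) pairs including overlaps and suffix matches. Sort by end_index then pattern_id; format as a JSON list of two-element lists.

Build automaton:
Trie (insert patterns):
  0='ε' goto a→8 b→5 c→1
  1='c' goto b→2 c→21  [P5 ends]
  2='cb' goto c→3
  3='cbc' goto c→4
  4='cbcc' goto ·  [P0 ends]
  5='b' goto a→13 b→6
  6='bb' goto a→7
  7='bba' goto ·  [P1 ends]
  8='a' goto a→18 b→17 c→9
  9='ac' goto c→10
  10='acc' goto c→11
  11='accc' goto c→12
  12='acccc' goto ·  [P2 ends]
  13='ba' goto a→14
  14='baa' goto b→15
  15='baab' goto a→16
  16='baaba' goto ·  [P3 ends]
  17='ab' goto ·  [P4 ends]
  18='aa' goto a→19
  19='aaa' goto b→20
  20='aaab' goto ·  [P6 ends]
  21='cc' goto ·  [P7 ends]

BFS fail/out derivation:
  fail(1) 'c': from fail(0)=0 chase 'c': 0 ⇒ 0;  out={5}∪out(0)={5}
  fail(5) 'b': from fail(0)=0 chase 'b': 0 ⇒ 0;  out=∅∪out(0)=∅
  fail(8) 'a': from fail(0)=0 chase 'a': 0 ⇒ 0;  out=∅∪out(0)=∅
  fail(2) 'cb': from fail(1)=0 chase 'b': 0 ⇒ 5;  out=∅∪out(5)=∅
  fail(6) 'bb': from fail(5)=0 chase 'b': 0 ⇒ 5;  out=∅∪out(5)=∅
  fail(9) 'ac': from fail(8)=0 chase 'c': 0 ⇒ 1;  out=∅∪out(1)={5}
  fail(13) 'ba': from fail(5)=0 chase 'a': 0 ⇒ 8;  out=∅∪out(8)=∅
  fail(17) 'ab': from fail(8)=0 chase 'b': 0 ⇒ 5;  out={4}∪out(5)={4}
  fail(18) 'aa': from fail(8)=0 chase 'a': 0 ⇒ 8;  out=∅∪out(8)=∅
  fail(21) 'cc': from fail(1)=0 chase 'c': 0 ⇒ 1;  out={7}∪out(1)={5,7}
  fail(3) 'cbc': from fail(2)=5 chase 'c': 5→0 ⇒ 1;  out=∅∪out(1)={5}
  fail(7) 'bba': from fail(6)=5 chase 'a': 5 ⇒ 13;  out={1}∪out(13)={1}
  fail(10) 'acc': from fail(9)=1 chase 'c': 1 ⇒ 21;  out=∅∪out(21)={5,7}
  fail(14) 'baa': from fail(13)=8 chase 'a': 8 ⇒ 18;  out=∅∪out(18)=∅
  fail(19) 'aaa': from fail(18)=8 chase 'a': 8 ⇒ 18;  out=∅∪out(18)=∅
  fail(4) 'cbcc': from fail(3)=1 chase 'c': 1 ⇒ 21;  out={0}∪out(21)={0,5,7}
  fail(11) 'accc': from fail(10)=21 chase 'c': 21→1 ⇒ 21;  out=∅∪out(21)={5,7}
  fail(15) 'baab': from fail(14)=18 chase 'b': 18→8 ⇒ 17;  out=∅∪out(17)={4}
  fail(20) 'aaab': from fail(19)=18 chase 'b': 18→8 ⇒ 17;  out={6}∪out(17)={4,6}
  fail(12) 'acccc': from fail(11)=21 chase 'c': 21→1 ⇒ 21;  out={2}∪out(21)={2,5,7}
  fail(16) 'baaba': from fail(15)=17 chase 'a': 17→5 ⇒ 13;  out={3}∪out(13)={3}

Run:
i=0 'a': node 0→8
i=1 'c': node 8→9  → match P5@[1:1]
i=2 'b': node 9→2 ·f
i=3 'c': node 2→3  → match P5@[3:3]
i=4 'b': node 3→2 ·f
i=5 'c': node 2→3  → match P5@[5:5]
i=6 'c': node 3→4  → match P0@[3:6],P5@[6:6],P7@[5:6]
i=7 'b': node 4→2 ·f
i=8 'a': node 2→13 ·f
i=9 'b': node 13→17 ·f  → match P4@[8:9]
i=10 'a': node 17→13 ·f
i=11 'a': node 13→14
i=12 'a': node 14→19 ·f
i=13 'b': node 19→20  → match P4@[12:13],P6@[10:13]
i=14 'c': node 20→1 ·f  → match P5@[14:14]
i=15 'c': node 1→21  → match P5@[15:15],P7@[14:15]
i=16 'c': node 21→21 ·f  → match P5@[16:16],P7@[15:16]
i=17 'a': node 21→8 ·f
i=18 'a': node 8→18
i=19 'a': node 18→19
i=20 'b': node 19→20  → match P4@[19:20],P6@[17:20]
i=21 'b': node 20→6 ·f
i=22 'a': node 6→7  → match P1@[20:22]
i=23 'a': node 7→14 ·f
i=24 'c': node 14→9 ·f  → match P5@[24:24]
i=25 'c': node 9→10  → match P5@[25:25],P7@[24:25]
i=26 'c': node 10→11  → match P5@[26:26],P7@[25:26]
i=27 'c': node 11→12  → match P2@[23:27],P5@[27:27],P7@[26:27]
i=28 'a': node 12→8 ·f
i=29 'a': node 8→18
i=30 'a': node 18→19
i=31 'b': node 19→20  → match P4@[30:31],P6@[28:31]
i=32 'a': node 20→13 ·f
i=33 'a': node 13→14
i=34 'a': node 14→19 ·f
i=35 'b': node 19→20  → match P4@[34:35],P6@[32:35]
i=36 'a': node 20→13 ·f
i=37 'c': node 13→9 ·f  → match P5@[37:37]
i=38 'c': node 9→10  → match P5@[38:38],P7@[37:38]
i=39 'c': node 10→11  → match P5@[39:39],P7@[38:39]
i=40 'c': node 11→12  → match P2@[36:40],P5@[40:40],P7@[39:40]

Result: [[1,5],[3,5],[5,5],[6,0],[6,5],[6,7],[9,4],[13,4],[13,6],[14,5],[15,5],[15,7],[16,5],[16,7],[20,4],[20,6],[22,1],[24,5],[25,5],[25,7],[26,5],[26,7],[27,2],[27,5],[27,7],[31,4],[31,6],[35,4],[35,6],[37,5],[38,5],[38,7],[39,5],[39,7],[40,2],[40,5],[40,7]]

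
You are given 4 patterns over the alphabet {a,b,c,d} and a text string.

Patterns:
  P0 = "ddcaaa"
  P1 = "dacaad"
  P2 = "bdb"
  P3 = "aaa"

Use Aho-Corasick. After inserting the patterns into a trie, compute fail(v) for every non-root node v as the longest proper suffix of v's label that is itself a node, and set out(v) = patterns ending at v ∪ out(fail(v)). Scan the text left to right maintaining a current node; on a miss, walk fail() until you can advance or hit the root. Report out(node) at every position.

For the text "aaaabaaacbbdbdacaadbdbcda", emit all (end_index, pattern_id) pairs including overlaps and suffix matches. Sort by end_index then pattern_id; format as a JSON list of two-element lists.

Build:
Trie nodes:
  0='ε' goto a→15 b→12 d→1
  1='d' goto a→7 d→2
  2='dd' goto c→3
  3='ddc' goto a→4
  4='ddca' goto a→5
  5='ddcaa' goto a→6
  6='ddcaaa' goto ·  [P0 ends]
  7='da' goto c→8
  8='dac' goto a→9
  9='daca' goto a→10
  10='dacaa' goto d→11
  11='dacaad' goto ·  [P1 ends]
  12='b' goto d→13
  13='bd' goto b→14
  14='bdb' goto ·  [P2 ends]
  15='a' goto a→16
  16='aa' goto a→17
  17='aaa' goto ·  [P3 ends]

Failure links (BFS by depth):
  n1('d'): parent n0 fail=0; on 'd' 0 → fail=0;  out ∅∪∅=∅
  n12('b'): parent n0 fail=0; on 'b' 0 → fail=0;  out ∅∪∅=∅
  n15('a'): parent n0 fail=0; on 'a' 0 → fail=0;  out ∅∪∅=∅
  n2('dd'): parent n1 fail=0; on 'd' 0 → fail=1;  out ∅∪∅=∅
  n7('da'): parent n1 fail=0; on 'a' 0 → fail=15;  out ∅∪∅=∅
  n13('bd'): parent n12 fail=0; on 'd' 0 → fail=1;  out ∅∪∅=∅
  n16('aa'): parent n15 fail=0; on 'a' 0 → fail=15;  out ∅∪∅=∅
  n3('ddc'): parent n2 fail=1; on 'c' 1→0 → fail=0;  out ∅∪∅=∅
  n8('dac'): parent n7 fail=15; on 'c' 15→0 → fail=0;  out ∅∪∅=∅
  n14('bdb'): parent n13 fail=1; on 'b' 1→0 → fail=12;  out {2}∪∅={2}
  n17('aaa'): parent n16 fail=15; on 'a' 15 → fail=16;  out {3}∪∅={3}
  n4('ddca'): parent n3 fail=0; on 'a' 0 → fail=15;  out ∅∪∅=∅
  n9('daca'): parent n8 fail=0; on 'a' 0 → fail=15;  out ∅∪∅=∅
  n5('ddcaa'): parent n4 fail=15; on 'a' 15 → fail=16;  out ∅∪∅=∅
  n10('dacaa'): parent n9 fail=15; on 'a' 15 → fail=16;  out ∅∪∅=∅
  n6('ddcaaa'): parent n5 fail=16; on 'a' 16 → fail=17;  out {0}∪{3}={0,3}
  n11('dacaad'): parent n10 fail=16; on 'd' 16→15→0 → fail=1;  out {1}∪∅={1}

Run:
i=0 'a': node 0→15
i=1 'a': node 15→16
i=2 'a': node 16→17  → match P3@[0:2]
i=3 'a': node 17→17 (fail-walked)  → match P3@[1:3]
i=4 'b': node 17→12 (fail-walked)
i=5 'a': node 12→15 (fail-walked)
i=6 'a': node 15→16
i=7 'a': node 16→17  → match P3@[5:7]
i=8 'c': node 17→0 (fail-walked)
i=9 'b': node 0→12
i=10 'b': node 12→12 (fail-walked)
i=11 'd': node 12→13
i=12 'b': node 13→14  → match P2@[10:12]
i=13 'd': node 14→13 (fail-walked)
i=14 'a': node 13→7 (fail-walked)
i=15 'c': node 7→8
i=16 'a': node 8→9
i=17 'a': node 9→10
i=18 'd': node 10→11  → match P1@[13:18]
i=19 'b': node 11→12 (fail-walked)
i=20 'd': node 12→13
i=21 'b': node 13→14  → match P2@[19:21]
i=22 'c': node 14→0 (fail-walked)
i=23 'd': node 0→1
i=24 'a': node 1→7

Result: [[2,3],[3,3],[7,3],[12,2],[18,1],[21,2]]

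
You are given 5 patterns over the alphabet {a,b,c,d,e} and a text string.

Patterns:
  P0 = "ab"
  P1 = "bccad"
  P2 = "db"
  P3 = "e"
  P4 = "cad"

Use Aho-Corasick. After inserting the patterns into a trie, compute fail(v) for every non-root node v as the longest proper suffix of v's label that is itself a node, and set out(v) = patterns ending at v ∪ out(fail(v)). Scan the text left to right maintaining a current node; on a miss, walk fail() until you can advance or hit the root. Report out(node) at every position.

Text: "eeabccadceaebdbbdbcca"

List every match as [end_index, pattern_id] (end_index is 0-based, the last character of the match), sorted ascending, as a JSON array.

Build:
Trie (insert patterns):
  n0 'ε': a→1 b→3 c→11 d→8 e→10
  n1 'a': b→2
  n2 'ab': ·  [P0 ends]
  n3 'b': c→4
  n4 'bc': c→5
  n5 'bcc': a→6
  n6 'bcca': d→7
  n7 'bccad': ·  [P1 ends]
  n8 'd': b→9
  n9 'db': ·  [P2 ends]
  n10 'e': ·  [P3 ends]
  n11 'c': a→12
  n12 'ca': d→13
  n13 'cad': ·  [P4 ends]

BFS fail/out derivation:
  n1('a'): parent n0 fail=0; on 'a' 0 → fail=0;  out ∅∪∅=∅
  n3('b'): parent n0 fail=0; on 'b' 0 → fail=0;  out ∅∪∅=∅
  n8('d'): parent n0 fail=0; on 'd' 0 → fail=0;  out ∅∪∅=∅
  n10('e'): parent n0 fail=0; on 'e' 0 → fail=0;  out {3}∪∅={3}
  n11('c'): parent n0 fail=0; on 'c' 0 → fail=0;  out ∅∪∅=∅
  n2('ab'): parent n1 fail=0; on 'b' 0 → fail=3;  out {0}∪∅={0}
  n4('bc'): parent n3 fail=0; on 'c' 0 → fail=11;  out ∅∪∅=∅
  n9('db'): parent n8 fail=0; on 'b' 0 → fail=3;  out {2}∪∅={2}
  n12('ca'): parent n11 fail=0; on 'a' 0 → fail=1;  out ∅∪∅=∅
  n5('bcc'): parent n4 fail=11; on 'c' 11→0 → fail=11;  out ∅∪∅=∅
  n13('cad'): parent n12 fail=1; on 'd' 1→0 → fail=8;  out {4}∪∅={4}
  n6('bcca'): parent n5 fail=11; on 'a' 11 → fail=12;  out ∅∪∅=∅
  n7('bccad'): parent n6 fail=12; on 'd' 12 → fail=13;  out {1}∪{4}={1,4}

Run:
pos 0 'e': at 10  emit P3@[0:0]
pos 1 'e': at 10 (via fail)  emit P3@[1:1]
pos 2 'a': at 1 (via fail)
pos 3 'b': at 2  emit P0@[2:3]
pos 4 'c': at 4 (via fail)
pos 5 'c': at 5
pos 6 'a': at 6
pos 7 'd': at 7  emit P1@[3:7],P4@[5:7]
pos 8 'c': at 11 (via fail)
pos 9 'e': at 10 (via fail)  emit P3@[9:9]
pos 10 'a': at 1 (via fail)
pos 11 'e': at 10 (via fail)  emit P3@[11:11]
pos 12 'b': at 3 (via fail)
pos 13 'd': at 8 (via fail)
pos 14 'b': at 9  emit P2@[13:14]
pos 15 'b': at 3 (via fail)
pos 16 'd': at 8 (via fail)
pos 17 'b': at 9  emit P2@[16:17]
pos 18 'c': at 4 (via fail)
pos 19 'c': at 5
pos 20 'a': at 6

Matches: [[0,3],[1,3],[3,0],[7,1],[7,4],[9,3],[11,3],[14,2],[17,2]]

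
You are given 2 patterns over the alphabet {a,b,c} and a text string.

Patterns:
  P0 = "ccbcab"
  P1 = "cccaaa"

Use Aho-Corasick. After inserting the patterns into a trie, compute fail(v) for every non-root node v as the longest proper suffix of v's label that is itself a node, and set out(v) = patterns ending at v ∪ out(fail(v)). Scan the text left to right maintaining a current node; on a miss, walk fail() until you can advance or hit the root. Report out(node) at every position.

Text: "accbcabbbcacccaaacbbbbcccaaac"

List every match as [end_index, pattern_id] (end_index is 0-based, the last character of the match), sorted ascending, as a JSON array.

Build:
Trie (insert patterns):
  n0 'ε': c→1
  n1 'c': c→2
  n2 'cc': b→3 c→7
  n3 'ccb': c→4
  n4 'ccbc': a→5
  n5 'ccbca': b→6
  n6 'ccbcab': ·  ←P0
  n7 'ccc': a→8
  n8 'ccca': a→9
  n9 'cccaa': a→10
  n10 'cccaaa': ·  ←P1

Failure links (BFS by depth):
  fail(1) 'c': from fail(0)=0 chase 'c': 0 ⇒ 0;  out=∅∪out(0)=∅
  fail(2) 'cc': from fail(1)=0 chase 'c': 0 ⇒ 1;  out=∅∪out(1)=∅
  fail(3) 'ccb': from fail(2)=1 chase 'b': 1→0 ⇒ 0;  out=∅∪out(0)=∅
  fail(7) 'ccc': from fail(2)=1 chase 'c': 1 ⇒ 2;  out=∅∪out(2)=∅
  fail(4) 'ccbc': from fail(3)=0 chase 'c': 0 ⇒ 1;  out=∅∪out(1)=∅
  fail(8) 'ccca': from fail(7)=2 chase 'a': 2→1→0 ⇒ 0;  out=∅∪out(0)=∅
  fail(5) 'ccbca': from fail(4)=1 chase 'a': 1→0 ⇒ 0;  out=∅∪out(0)=∅
  fail(9) 'cccaa': from fail(8)=0 chase 'a': 0 ⇒ 0;  out=∅∪out(0)=∅
  fail(6) 'ccbcab': from fail(5)=0 chase 'b': 0 ⇒ 0;  out={0}∪out(0)={0}
  fail(10) 'cccaaa': from fail(9)=0 chase 'a': 0 ⇒ 0;  out={1}∪out(0)={1}

Run:
pos 0 'a': at 0
pos 1 'c': at 1
pos 2 'c': at 2
pos 3 'b': at 3
pos 4 'c': at 4
pos 5 'a': at 5
pos 6 'b': at 6  ** P0@[1:6]
pos 7 'b': at 0 (via fail)
pos 8 'b': at 0
pos 9 'c': at 1
pos 10 'a': at 0 (via fail)
pos 11 'c': at 1
pos 12 'c': at 2
pos 13 'c': at 7
pos 14 'a': at 8
pos 15 'a': at 9
pos 16 'a': at 10  ** P1@[11:16]
pos 17 'c': at 1 (via fail)
pos 18 'b': at 0 (via fail)
pos 19 'b': at 0
pos 20 'b': at 0
pos 21 'b': at 0
pos 22 'c': at 1
pos 23 'c': at 2
pos 24 'c': at 7
pos 25 'a': at 8
pos 26 'a': at 9
pos 27 'a': at 10  ** P1@[22:27]
pos 28 'c': at 1 (via fail)

Matches: [[6,0],[16,1],[27,1]]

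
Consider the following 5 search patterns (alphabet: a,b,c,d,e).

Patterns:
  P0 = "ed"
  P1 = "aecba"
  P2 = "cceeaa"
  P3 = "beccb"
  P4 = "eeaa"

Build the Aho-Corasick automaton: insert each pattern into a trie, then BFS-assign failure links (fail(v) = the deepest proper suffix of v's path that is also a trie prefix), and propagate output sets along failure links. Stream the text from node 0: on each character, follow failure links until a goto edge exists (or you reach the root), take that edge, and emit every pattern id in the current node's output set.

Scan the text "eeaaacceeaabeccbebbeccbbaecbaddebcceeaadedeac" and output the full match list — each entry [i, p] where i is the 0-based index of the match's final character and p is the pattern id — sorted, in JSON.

Construct AC machine:
Trie (insert patterns):
  n0 'ε': a→3 b→14 c→8 e→1
  n1 'e': d→2 e→19
  n2 'ed': ·  ←P0
  n3 'a': e→4
  n4 'ae': c→5
  n5 'aec': b→6
  n6 'aecb': a→7
  n7 'aecba': ·  ←P1
  n8 'c': c→9
  n9 'cc': e→10
  n10 'cce': e→11
  n11 'ccee': a→12
  n12 'cceea': a→13
  n13 'cceeaa': ·  ←P2
  n14 'b': e→15
  n15 'be': c→16
  n16 'bec': c→17
  n17 'becc': b→18
  n18 'beccb': ·  ←P3
  n19 'ee': a→20
  n20 'eea': a→21
  n21 'eeaa': ·  ←P4

BFS fail/out derivation:
  n1('e'): parent n0 fail=0; on 'e' 0 → fail=0;  out ∅∪∅=∅
  n3('a'): parent n0 fail=0; on 'a' 0 → fail=0;  out ∅∪∅=∅
  n8('c'): parent n0 fail=0; on 'c' 0 → fail=0;  out ∅∪∅=∅
  n14('b'): parent n0 fail=0; on 'b' 0 → fail=0;  out ∅∪∅=∅
  n2('ed'): parent n1 fail=0; on 'd' 0 → fail=0;  out {0}∪∅={0}
  n4('ae'): parent n3 fail=0; on 'e' 0 → fail=1;  out ∅∪∅=∅
  n9('cc'): parent n8 fail=0; on 'c' 0 → fail=8;  out ∅∪∅=∅
  n15('be'): parent n14 fail=0; on 'e' 0 → fail=1;  out ∅∪∅=∅
  n19('ee'): parent n1 fail=0; on 'e' 0 → fail=1;  out ∅∪∅=∅
  n5('aec'): parent n4 fail=1; on 'c' 1→0 → fail=8;  out ∅∪∅=∅
  n10('cce'): parent n9 fail=8; on 'e' 8→0 → fail=1;  out ∅∪∅=∅
  n16('bec'): parent n15 fail=1; on 'c' 1→0 → fail=8;  out ∅∪∅=∅
  n20('eea'): parent n19 fail=1; on 'a' 1→0 → fail=3;  out ∅∪∅=∅
  n6('aecb'): parent n5 fail=8; on 'b' 8→0 → fail=14;  out ∅∪∅=∅
  n11('ccee'): parent n10 fail=1; on 'e' 1 → fail=19;  out ∅∪∅=∅
  n17('becc'): parent n16 fail=8; on 'c' 8 → fail=9;  out ∅∪∅=∅
  n21('eeaa'): parent n20 fail=3; on 'a' 3→0 → fail=3;  out {4}∪∅={4}
  n7('aecba'): parent n6 fail=14; on 'a' 14→0 → fail=3;  out {1}∪∅={1}
  n12('cceea'): parent n11 fail=19; on 'a' 19 → fail=20;  out ∅∪∅=∅
  n18('beccb'): parent n17 fail=9; on 'b' 9→8→0 → fail=14;  out {3}∪∅={3}
  n13('cceeaa'): parent n12 fail=20; on 'a' 20 → fail=21;  out {2}∪{4}={2,4}

Text stream:
i=0 'e': node 0→1
i=1 'e': node 1→19
i=2 'a': node 19→20
i=3 'a': node 20→21  ** P4@[0:3]
i=4 'a': node 21→3 ·f
i=5 'c': node 3→8 ·f
i=6 'c': node 8→9
i=7 'e': node 9→10
i=8 'e': node 10→11
i=9 'a': node 11→12
i=10 'a': node 12→13  ** P2@[5:10],P4@[7:10]
i=11 'b': node 13→14 ·f
i=12 'e': node 14→15
i=13 'c': node 15→16
i=14 'c': node 16→17
i=15 'b': node 17→18  ** P3@[11:15]
i=16 'e': node 18→15 ·f
i=17 'b': node 15→14 ·f
i=18 'b': node 14→14 ·f
i=19 'e': node 14→15
i=20 'c': node 15→16
i=21 'c': node 16→17
i=22 'b': node 17→18  ** P3@[18:22]
i=23 'b': node 18→14 ·f
i=24 'a': node 14→3 ·f
i=25 'e': node 3→4
i=26 'c': node 4→5
i=27 'b': node 5→6
i=28 'a': node 6→7  ** P1@[24:28]
i=29 'd': node 7→0 ·f
i=30 'd': node 0→0
i=31 'e': node 0→1
i=32 'b': node 1→14 ·f
i=33 'c': node 14→8 ·f
i=34 'c': node 8→9
i=35 'e': node 9→10
i=36 'e': node 10→11
i=37 'a': node 11→12
i=38 'a': node 12→13  ** P2@[33:38],P4@[35:38]
i=39 'd': node 13→0 ·f
i=40 'e': node 0→1
i=41 'd': node 1→2  ** P0@[40:41]
i=42 'e': node 2→1 ·f
i=43 'a': node 1→3 ·f
i=44 'c': node 3→8 ·f

Result: [[3,4],[10,2],[10,4],[15,3],[22,3],[28,1],[38,2],[38,4],[41,0]]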